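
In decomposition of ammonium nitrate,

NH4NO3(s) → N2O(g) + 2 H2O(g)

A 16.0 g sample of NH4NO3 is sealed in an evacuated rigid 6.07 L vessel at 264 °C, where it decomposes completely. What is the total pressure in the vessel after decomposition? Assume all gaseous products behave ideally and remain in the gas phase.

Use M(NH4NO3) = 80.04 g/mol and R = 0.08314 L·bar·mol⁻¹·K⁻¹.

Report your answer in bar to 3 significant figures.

n(NH4NO3) = 16.0 / 80.04 = 0.1999 mol
n(gas produced) = (3/1) × 0.1999 = 0.5997 mol
P = nRT/V = 0.5997 × 0.08314 × 537.15 / 6.07 = 4.412 bar

4.41 bar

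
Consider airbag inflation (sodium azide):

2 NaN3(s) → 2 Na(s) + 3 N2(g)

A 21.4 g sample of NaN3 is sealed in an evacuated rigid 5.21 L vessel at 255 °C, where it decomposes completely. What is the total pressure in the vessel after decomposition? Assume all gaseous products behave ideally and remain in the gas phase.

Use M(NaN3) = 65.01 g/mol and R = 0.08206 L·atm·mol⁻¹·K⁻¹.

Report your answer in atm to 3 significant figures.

4.11 atm

n(NaN3) = 21.4 / 65.01 = 0.3292 mol
n(gas produced) = (3/2) × 0.3292 = 0.4938 mol
P = nRT/V = 0.4938 × 0.08206 × 528.15 / 5.21 = 4.108 atm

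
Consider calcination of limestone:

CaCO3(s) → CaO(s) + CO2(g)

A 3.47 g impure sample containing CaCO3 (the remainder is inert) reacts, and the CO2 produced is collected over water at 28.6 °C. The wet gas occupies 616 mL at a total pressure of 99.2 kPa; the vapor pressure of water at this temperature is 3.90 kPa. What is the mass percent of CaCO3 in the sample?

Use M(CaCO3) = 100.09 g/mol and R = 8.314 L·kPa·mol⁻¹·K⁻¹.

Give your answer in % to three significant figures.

P(CO2) = 99.2 − 3.90 = 95.30 kPa
n(CO2) = PV/RT = (95.30 × 0.6160) / (8.314 × 301.75) = 0.02340 mol
n(CaCO3) = (1/1) × 0.02340 = 0.02340 mol
m(CaCO3) = 0.02340 × 100.09 = 2.342 g
%CaCO3 = 2.342 / 3.47 × 100 = 67.49%

67.5 %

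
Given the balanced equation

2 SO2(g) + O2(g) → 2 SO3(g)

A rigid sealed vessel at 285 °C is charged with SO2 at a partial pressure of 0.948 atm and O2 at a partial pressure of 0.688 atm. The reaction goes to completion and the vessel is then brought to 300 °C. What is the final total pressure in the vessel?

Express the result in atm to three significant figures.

1.19 atm

Because the vessel is rigid and T is held at 285 °C, work the stoichiometry in partial pressures (P_i = n_iRT/V).
P(O2) required for 0.948 atm of SO2 = (1/2) × 0.948 = 0.4740 atm; available 0.688 atm, so SO2 is limiting.
P(O2) remaining = 0.688 − (1/2) × 0.948 = 0.2140 atm
P(gaseous products) = (2)/2 × 0.948 = 0.9480 atm
P_total at 285 °C = 0.2140 + 0.9480 = 1.162 atm
Scaling to 300 °C: P = 1.162 × 573.15/558.15 = 1.193 atm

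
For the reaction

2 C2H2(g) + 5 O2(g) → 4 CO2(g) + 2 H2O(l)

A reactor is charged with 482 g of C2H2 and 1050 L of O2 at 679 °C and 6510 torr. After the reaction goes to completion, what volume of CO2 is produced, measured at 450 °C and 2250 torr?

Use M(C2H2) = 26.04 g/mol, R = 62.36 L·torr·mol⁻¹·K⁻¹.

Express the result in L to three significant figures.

n(C2H2) = 482 / 26.04 = 18.51 mol
n(O2) = PV/RT = (6510 × 1050) / (62.36 × 952.15) = 115.1 mol
For 18.51 mol C2H2, stoichiometry requires (5/2) × 18.51 = 46.28 mol O2; 115.1 mol is available, so C2H2 is limiting.
n(CO2) = (4/2) × 18.51 = 37.02 mol
V(CO2) = nRT/P = 37.02 × 62.36 × 723.15 / 2250 = 742.0 L

742 L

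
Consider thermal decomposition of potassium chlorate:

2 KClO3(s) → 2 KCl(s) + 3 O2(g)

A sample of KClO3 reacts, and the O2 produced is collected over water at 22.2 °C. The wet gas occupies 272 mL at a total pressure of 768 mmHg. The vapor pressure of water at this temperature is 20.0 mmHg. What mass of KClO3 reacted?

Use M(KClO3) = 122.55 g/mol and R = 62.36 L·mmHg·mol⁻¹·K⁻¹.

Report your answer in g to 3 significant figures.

P(O2) = 768 − 20.0 = 748.0 mmHg
n(O2) = PV/RT = (748.0 × 0.2720) / (62.36 × 295.35) = 0.01105 mol
n(KClO3) = (2/3) × 0.01105 = 0.007367 mol
m(KClO3) = 0.007367 × 122.55 = 0.9028 g

0.903 g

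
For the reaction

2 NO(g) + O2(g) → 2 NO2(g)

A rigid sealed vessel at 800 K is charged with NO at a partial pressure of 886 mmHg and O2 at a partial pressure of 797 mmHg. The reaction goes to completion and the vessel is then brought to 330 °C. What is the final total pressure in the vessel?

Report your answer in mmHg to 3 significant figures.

Because the vessel is rigid and T is held at 800 K, work the stoichiometry in partial pressures (P_i = n_iRT/V).
P(O2) required for 886 mmHg of NO = (1/2) × 886 = 443.0 mmHg; available 797 mmHg, so NO is limiting.
P(O2) remaining = 797 − (1/2) × 886 = 354.0 mmHg
P(gaseous products) = (2)/2 × 886 = 886.0 mmHg
P_total at 800 K = 354.0 + 886.0 = 1240 mmHg
Scaling to 330 °C: P = 1240 × 603.15/800 = 934.9 mmHg

935 mmHg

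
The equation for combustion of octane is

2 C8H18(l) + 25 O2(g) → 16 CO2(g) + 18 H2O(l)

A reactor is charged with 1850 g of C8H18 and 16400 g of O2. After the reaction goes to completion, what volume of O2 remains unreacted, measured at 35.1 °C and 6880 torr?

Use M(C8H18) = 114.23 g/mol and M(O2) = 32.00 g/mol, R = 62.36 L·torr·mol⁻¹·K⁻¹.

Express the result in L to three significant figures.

n(C8H18) = 1850 / 114.23 = 16.20 mol
n(O2) = 16400 / 32.00 = 512.5 mol
For 16.20 mol C8H18, stoichiometry requires (25/2) × 16.20 = 202.5 mol O2; 512.5 mol is available, so C8H18 is limiting.
n(O2) consumed = (25/2) × 16.20 = 202.5 mol; remaining = 512.5 − 202.5 = 310.0 mol
V(O2) = nRT/P = 310.0 × 62.36 × 308.25 / 6880 = 866.1 L

866 L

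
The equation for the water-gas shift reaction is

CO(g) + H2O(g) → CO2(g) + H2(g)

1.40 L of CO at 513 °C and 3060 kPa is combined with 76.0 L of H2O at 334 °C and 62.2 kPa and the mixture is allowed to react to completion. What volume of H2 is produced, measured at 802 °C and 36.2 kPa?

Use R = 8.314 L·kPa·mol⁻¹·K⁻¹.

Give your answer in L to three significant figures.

162 L

n(CO) = PV/RT = (3060 × 1.40) / (8.314 × 786.15) = 0.6554 mol
n(H2O) = PV/RT = (62.2 × 76.0) / (8.314 × 607.15) = 0.9365 mol
For 0.6554 mol CO, stoichiometry requires (1/1) × 0.6554 = 0.6554 mol H2O; 0.9365 mol is available, so CO is limiting.
n(H2) = (1/1) × 0.6554 = 0.6554 mol
V(H2) = nRT/P = 0.6554 × 8.314 × 1075.15 / 36.2 = 161.8 L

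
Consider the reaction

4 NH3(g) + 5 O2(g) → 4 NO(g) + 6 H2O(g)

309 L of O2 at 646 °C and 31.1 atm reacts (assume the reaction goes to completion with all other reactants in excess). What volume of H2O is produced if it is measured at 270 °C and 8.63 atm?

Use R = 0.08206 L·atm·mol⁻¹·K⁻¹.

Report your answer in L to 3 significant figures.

n(O2) = PV/RT = (31.1 × 309) / (0.08206 × 919.15) = 127.4 mol
n(H2O) = (6/5) × 127.4 = 152.9 mol
V = nRT/P = 152.9 × 0.08206 × 543.15 / 8.63 = 789.7 L

790 L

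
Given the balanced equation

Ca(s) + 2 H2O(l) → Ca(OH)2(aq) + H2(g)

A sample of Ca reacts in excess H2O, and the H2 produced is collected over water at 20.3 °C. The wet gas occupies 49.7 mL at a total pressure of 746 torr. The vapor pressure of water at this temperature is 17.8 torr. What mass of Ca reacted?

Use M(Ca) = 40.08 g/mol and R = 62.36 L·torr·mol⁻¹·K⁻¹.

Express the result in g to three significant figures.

0.0793 g

P(H2) = 746 − 17.8 = 728.2 torr
n(H2) = PV/RT = (728.2 × 0.04970) / (62.36 × 293.45) = 0.001978 mol
n(Ca) = (1/1) × 0.001978 = 0.001978 mol
m(Ca) = 0.001978 × 40.08 = 0.07928 g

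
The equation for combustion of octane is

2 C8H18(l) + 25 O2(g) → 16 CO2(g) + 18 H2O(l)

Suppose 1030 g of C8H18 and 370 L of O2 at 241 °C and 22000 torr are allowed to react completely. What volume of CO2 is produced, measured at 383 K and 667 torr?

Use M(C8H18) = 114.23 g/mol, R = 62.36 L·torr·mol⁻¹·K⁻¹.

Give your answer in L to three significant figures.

2580 L

n(C8H18) = 1030 / 114.23 = 9.017 mol
n(O2) = PV/RT = (22000 × 370) / (62.36 × 514.15) = 253.9 mol
For 9.017 mol C8H18, stoichiometry requires (25/2) × 9.017 = 112.7 mol O2; 253.9 mol is available, so C8H18 is limiting.
n(CO2) = (16/2) × 9.017 = 72.14 mol
V(CO2) = nRT/P = 72.14 × 62.36 × 383 / 667 = 2583 L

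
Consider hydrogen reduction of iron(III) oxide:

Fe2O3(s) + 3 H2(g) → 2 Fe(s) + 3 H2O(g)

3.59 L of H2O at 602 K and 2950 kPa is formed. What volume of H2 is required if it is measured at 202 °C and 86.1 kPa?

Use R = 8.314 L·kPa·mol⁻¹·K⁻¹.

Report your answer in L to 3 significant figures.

97.1 L

n(H2O) = PV/RT = (2950 × 3.59) / (8.314 × 602) = 2.116 mol
n(H2) = (3/3) × 2.116 = 2.116 mol
V = nRT/P = 2.116 × 8.314 × 475.15 / 86.1 = 97.09 L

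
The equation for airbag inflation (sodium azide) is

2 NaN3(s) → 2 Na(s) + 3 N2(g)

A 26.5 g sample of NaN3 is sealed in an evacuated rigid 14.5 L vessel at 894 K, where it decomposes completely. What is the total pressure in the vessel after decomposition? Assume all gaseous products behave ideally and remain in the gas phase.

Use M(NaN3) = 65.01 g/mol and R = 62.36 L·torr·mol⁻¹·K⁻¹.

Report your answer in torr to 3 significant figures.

n(NaN3) = 26.5 / 65.01 = 0.4076 mol
n(gas produced) = (3/2) × 0.4076 = 0.6114 mol
P = nRT/V = 0.6114 × 62.36 × 894 / 14.5 = 2351 torr

2350 torr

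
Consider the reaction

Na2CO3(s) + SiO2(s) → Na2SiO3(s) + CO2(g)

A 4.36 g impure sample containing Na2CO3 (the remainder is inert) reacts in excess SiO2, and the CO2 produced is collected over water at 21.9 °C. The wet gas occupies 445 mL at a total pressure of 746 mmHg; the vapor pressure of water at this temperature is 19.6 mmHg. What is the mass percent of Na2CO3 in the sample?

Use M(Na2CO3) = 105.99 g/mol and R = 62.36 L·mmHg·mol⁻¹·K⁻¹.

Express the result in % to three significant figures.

42.7 %

P(CO2) = 746 − 19.6 = 726.4 mmHg
n(CO2) = PV/RT = (726.4 × 0.4450) / (62.36 × 295.05) = 0.01757 mol
n(Na2CO3) = (1/1) × 0.01757 = 0.01757 mol
m(Na2CO3) = 0.01757 × 105.99 = 1.862 g
%Na2CO3 = 1.862 / 4.36 × 100 = 42.71%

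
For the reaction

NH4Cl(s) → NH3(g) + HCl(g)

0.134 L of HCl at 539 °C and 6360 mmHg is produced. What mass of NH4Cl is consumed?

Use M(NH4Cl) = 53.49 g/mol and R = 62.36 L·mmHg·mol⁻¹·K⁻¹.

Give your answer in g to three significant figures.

0.900 g

n(HCl) = PV/RT = (6360 × 0.134) / (62.36 × 812.15) = 0.01683 mol
n(NH4Cl) = (1/1) × 0.01683 = 0.01683 mol
m(NH4Cl) = 0.01683 × 53.49 = 0.9002 g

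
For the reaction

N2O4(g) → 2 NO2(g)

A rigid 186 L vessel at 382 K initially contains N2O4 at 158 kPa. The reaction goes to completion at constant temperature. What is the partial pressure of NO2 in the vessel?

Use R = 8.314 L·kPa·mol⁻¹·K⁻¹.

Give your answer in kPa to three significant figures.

316 kPa

n(N2O4)₀ = PV/RT = (158 × 186) / (8.314 × 382) = 9.253 mol
n(NO2) = (2/1) × 9.253 = 18.51 mol
P(NO2) = nRT/V = 18.51 × 8.314 × 382 / 186 = 316.1 kPa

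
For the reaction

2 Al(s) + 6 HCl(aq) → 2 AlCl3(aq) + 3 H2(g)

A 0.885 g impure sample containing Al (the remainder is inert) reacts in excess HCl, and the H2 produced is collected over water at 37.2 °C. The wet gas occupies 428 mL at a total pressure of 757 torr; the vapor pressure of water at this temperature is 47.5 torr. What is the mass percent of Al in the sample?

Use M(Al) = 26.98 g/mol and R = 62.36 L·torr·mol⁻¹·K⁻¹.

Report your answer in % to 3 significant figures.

P(H2) = 757 − 47.5 = 709.5 torr
n(H2) = PV/RT = (709.5 × 0.4280) / (62.36 × 310.35) = 0.01569 mol
n(Al) = (2/3) × 0.01569 = 0.01046 mol
m(Al) = 0.01046 × 26.98 = 0.2822 g
%Al = 0.2822 / 0.885 × 100 = 31.89%

31.9 %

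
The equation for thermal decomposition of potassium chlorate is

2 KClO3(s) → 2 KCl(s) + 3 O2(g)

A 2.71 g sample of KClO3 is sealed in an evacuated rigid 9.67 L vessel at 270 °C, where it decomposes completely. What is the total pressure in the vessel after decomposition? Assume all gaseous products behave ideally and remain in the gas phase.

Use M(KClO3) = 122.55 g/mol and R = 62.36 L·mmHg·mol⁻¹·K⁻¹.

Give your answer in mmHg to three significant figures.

116 mmHg

n(KClO3) = 2.71 / 122.55 = 0.02211 mol
n(gas produced) = (3/2) × 0.02211 = 0.03317 mol
P = nRT/V = 0.03317 × 62.36 × 543.15 / 9.67 = 116.2 mmHg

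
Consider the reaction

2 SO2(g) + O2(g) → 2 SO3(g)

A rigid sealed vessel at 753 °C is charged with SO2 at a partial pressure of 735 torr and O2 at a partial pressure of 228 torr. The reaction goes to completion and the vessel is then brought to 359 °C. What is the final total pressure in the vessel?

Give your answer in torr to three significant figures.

453 torr

Because the vessel is rigid and T is held at 753 °C, work the stoichiometry in partial pressures (P_i = n_iRT/V).
P(O2) required for 735 torr of SO2 = (1/2) × 735 = 367.5 torr; available 228 torr, so O2 is limiting.
P(SO2) remaining = 735 − (2/1) × 228 = 279.0 torr
P(gaseous products) = (2)/1 × 228 = 456.0 torr
P_total at 753 °C = 279.0 + 456.0 = 735.0 torr
Scaling to 359 °C: P = 735.0 × 632.15/1026.15 = 452.8 torr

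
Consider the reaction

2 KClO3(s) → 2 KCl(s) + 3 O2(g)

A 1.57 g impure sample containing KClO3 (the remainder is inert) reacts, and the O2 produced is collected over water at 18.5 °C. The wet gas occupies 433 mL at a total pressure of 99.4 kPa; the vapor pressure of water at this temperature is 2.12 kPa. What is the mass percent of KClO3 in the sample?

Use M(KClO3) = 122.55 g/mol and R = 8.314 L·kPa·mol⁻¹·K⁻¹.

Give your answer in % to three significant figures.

P(O2) = 99.4 − 2.12 = 97.28 kPa
n(O2) = PV/RT = (97.28 × 0.4330) / (8.314 × 291.65) = 0.01737 mol
n(KClO3) = (2/3) × 0.01737 = 0.01158 mol
m(KClO3) = 0.01158 × 122.55 = 1.419 g
%KClO3 = 1.419 / 1.57 × 100 = 90.38%

90.4 %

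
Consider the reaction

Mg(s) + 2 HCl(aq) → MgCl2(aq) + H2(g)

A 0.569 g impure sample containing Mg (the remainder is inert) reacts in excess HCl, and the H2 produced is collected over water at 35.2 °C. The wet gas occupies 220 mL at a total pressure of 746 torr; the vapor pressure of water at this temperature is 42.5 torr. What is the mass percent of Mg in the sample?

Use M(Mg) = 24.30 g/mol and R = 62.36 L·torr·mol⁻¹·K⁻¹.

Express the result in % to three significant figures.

34.4 %

P(H2) = 746 − 42.5 = 703.5 torr
n(H2) = PV/RT = (703.5 × 0.2200) / (62.36 × 308.35) = 0.008049 mol
n(Mg) = (1/1) × 0.008049 = 0.008049 mol
m(Mg) = 0.008049 × 24.30 = 0.1956 g
%Mg = 0.1956 / 0.569 × 100 = 34.38%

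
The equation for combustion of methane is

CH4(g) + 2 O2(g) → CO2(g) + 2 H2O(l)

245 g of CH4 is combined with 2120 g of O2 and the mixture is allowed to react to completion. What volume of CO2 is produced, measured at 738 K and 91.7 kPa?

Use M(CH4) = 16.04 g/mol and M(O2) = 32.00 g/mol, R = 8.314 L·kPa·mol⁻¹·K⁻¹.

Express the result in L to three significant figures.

n(CH4) = 245 / 16.04 = 15.27 mol
n(O2) = 2120 / 32.00 = 66.25 mol
For 15.27 mol CH4, stoichiometry requires (2/1) × 15.27 = 30.54 mol O2; 66.25 mol is available, so CH4 is limiting.
n(CO2) = (1/1) × 15.27 = 15.27 mol
V(CO2) = nRT/P = 15.27 × 8.314 × 738 / 91.7 = 1022 L

1020 L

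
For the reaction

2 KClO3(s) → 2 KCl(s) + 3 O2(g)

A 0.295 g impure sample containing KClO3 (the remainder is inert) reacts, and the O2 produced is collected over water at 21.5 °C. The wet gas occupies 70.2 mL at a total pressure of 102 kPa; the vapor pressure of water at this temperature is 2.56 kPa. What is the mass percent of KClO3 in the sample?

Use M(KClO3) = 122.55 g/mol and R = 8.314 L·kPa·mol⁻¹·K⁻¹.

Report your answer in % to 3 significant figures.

P(O2) = 102 − 2.56 = 99.44 kPa
n(O2) = PV/RT = (99.44 × 0.07020) / (8.314 × 294.65) = 0.002850 mol
n(KClO3) = (2/3) × 0.002850 = 0.001900 mol
m(KClO3) = 0.001900 × 122.55 = 0.2328 g
%KClO3 = 0.2328 / 0.295 × 100 = 78.92%

78.9 %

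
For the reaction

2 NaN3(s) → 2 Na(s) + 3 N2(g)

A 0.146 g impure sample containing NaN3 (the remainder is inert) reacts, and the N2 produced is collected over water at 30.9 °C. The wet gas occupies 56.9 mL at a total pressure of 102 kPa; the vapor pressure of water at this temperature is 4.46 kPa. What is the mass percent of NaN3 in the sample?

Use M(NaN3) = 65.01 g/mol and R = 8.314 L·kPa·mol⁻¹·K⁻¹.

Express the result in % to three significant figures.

P(N2) = 102 − 4.46 = 97.54 kPa
n(N2) = PV/RT = (97.54 × 0.05690) / (8.314 × 304.05) = 0.002196 mol
n(NaN3) = (2/3) × 0.002196 = 0.001464 mol
m(NaN3) = 0.001464 × 65.01 = 0.09517 g
%NaN3 = 0.09517 / 0.146 × 100 = 65.18%

65.2 %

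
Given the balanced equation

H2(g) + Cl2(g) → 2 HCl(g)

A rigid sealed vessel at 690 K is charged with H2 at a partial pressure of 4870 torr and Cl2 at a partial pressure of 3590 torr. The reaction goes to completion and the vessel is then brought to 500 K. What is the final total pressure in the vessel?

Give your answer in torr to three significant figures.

6130 torr

At constant V, partial pressures at 690 K are proportional to moles, so apply stoichiometry directly to pressures.
P(Cl2) required for 4870 torr of H2 = (1/1) × 4870 = 4870 torr; available 3590 torr, so Cl2 is limiting.
P(H2) remaining = 4870 − (1/1) × 3590 = 1280 torr
P(gaseous products) = (2)/1 × 3590 = 7180 torr
P_total at 690 K = 1280 + 7180 = 8460 torr
Scaling to 500 K: P = 8460 × 500/690 = 6130 torr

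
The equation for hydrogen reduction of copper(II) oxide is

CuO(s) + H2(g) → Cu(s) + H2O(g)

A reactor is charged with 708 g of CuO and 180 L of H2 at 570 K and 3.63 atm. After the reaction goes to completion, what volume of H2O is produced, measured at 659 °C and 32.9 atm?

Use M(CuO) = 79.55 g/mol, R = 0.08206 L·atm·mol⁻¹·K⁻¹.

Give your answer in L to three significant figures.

20.7 L

n(CuO) = 708 / 79.55 = 8.900 mol
n(H2) = PV/RT = (3.63 × 180) / (0.08206 × 570) = 13.97 mol
For 8.900 mol CuO, stoichiometry requires (1/1) × 8.900 = 8.900 mol H2; 13.97 mol is available, so CuO is limiting.
n(H2O) = (1/1) × 8.900 = 8.900 mol
V(H2O) = nRT/P = 8.900 × 0.08206 × 932.15 / 32.9 = 20.69 L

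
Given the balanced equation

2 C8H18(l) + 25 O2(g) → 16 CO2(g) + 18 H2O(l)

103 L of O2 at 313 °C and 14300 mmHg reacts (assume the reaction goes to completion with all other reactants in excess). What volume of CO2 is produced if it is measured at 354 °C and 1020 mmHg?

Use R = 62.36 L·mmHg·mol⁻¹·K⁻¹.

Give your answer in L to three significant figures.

n(O2) = PV/RT = (14300 × 103) / (62.36 × 586.15) = 40.30 mol
n(CO2) = (16/25) × 40.30 = 25.79 mol
V = nRT/P = 25.79 × 62.36 × 627.15 / 1020 = 988.8 L

989 L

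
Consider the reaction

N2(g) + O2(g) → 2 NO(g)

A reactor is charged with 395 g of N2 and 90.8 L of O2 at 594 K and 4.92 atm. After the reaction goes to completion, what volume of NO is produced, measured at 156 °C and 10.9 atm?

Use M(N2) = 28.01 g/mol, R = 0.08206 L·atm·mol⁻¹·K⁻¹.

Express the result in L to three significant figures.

59.2 L

n(N2) = 395 / 28.01 = 14.10 mol
n(O2) = PV/RT = (4.92 × 90.8) / (0.08206 × 594) = 9.165 mol
For 14.10 mol N2, stoichiometry requires (1/1) × 14.10 = 14.10 mol O2; 9.165 mol is available, so O2 is limiting.
n(NO) = (2/1) × 9.165 = 18.33 mol
V(NO) = nRT/P = 18.33 × 0.08206 × 429.15 / 10.9 = 59.22 L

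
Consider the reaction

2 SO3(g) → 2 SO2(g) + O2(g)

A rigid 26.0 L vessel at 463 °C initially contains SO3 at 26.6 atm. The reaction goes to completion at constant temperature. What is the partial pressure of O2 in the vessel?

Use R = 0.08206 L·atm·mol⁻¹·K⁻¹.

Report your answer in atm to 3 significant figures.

13.3 atm

n(SO3)₀ = PV/RT = (26.6 × 26.0) / (0.08206 × 736.15) = 11.45 mol
n(O2) = (1/2) × 11.45 = 5.725 mol
P(O2) = nRT/V = 5.725 × 0.08206 × 736.15 / 26.0 = 13.30 atm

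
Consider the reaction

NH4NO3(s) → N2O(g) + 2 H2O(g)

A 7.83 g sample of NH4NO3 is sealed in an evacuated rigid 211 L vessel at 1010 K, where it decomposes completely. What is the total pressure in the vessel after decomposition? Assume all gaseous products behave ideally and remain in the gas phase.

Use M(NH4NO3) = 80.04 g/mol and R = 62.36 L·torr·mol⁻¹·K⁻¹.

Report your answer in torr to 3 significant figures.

87.6 torr

n(NH4NO3) = 7.83 / 80.04 = 0.09783 mol
n(gas produced) = (3/1) × 0.09783 = 0.2935 mol
P = nRT/V = 0.2935 × 62.36 × 1010 / 211 = 87.61 torr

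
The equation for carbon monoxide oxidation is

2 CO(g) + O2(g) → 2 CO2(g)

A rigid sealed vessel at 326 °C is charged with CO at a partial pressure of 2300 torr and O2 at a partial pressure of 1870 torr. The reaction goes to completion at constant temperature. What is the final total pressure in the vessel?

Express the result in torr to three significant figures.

At constant V, partial pressures at 326 °C are proportional to moles, so apply stoichiometry directly to pressures.
P(O2) required for 2300 torr of CO = (1/2) × 2300 = 1150 torr; available 1870 torr, so CO is limiting.
P(O2) remaining = 1870 − (1/2) × 2300 = 720.0 torr
P(gaseous products) = (2)/2 × 2300 = 2300 torr
P_total at 326 °C = 720.0 + 2300 = 3020 torr

3020 torr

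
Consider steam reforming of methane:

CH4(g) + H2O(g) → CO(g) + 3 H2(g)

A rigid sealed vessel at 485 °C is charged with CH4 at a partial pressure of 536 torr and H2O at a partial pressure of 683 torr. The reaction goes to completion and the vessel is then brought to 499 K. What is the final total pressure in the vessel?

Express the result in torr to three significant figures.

Because the vessel is rigid and T is held at 485 °C, work the stoichiometry in partial pressures (P_i = n_iRT/V).
P(H2O) required for 536 torr of CH4 = (1/1) × 536 = 536.0 torr; available 683 torr, so CH4 is limiting.
P(H2O) remaining = 683 − (1/1) × 536 = 147.0 torr
P(gaseous products) = (1+3)/1 × 536 = 2144 torr
P_total at 485 °C = 147.0 + 2144 = 2291 torr
Scaling to 499 K: P = 2291 × 499/758.15 = 1508 torr

1510 torr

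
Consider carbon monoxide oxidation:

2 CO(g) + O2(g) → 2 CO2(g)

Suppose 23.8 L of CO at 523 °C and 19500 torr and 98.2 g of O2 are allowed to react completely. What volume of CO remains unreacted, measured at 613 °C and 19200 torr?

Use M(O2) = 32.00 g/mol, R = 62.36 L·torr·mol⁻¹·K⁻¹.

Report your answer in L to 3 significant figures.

n(CO) = PV/RT = (19500 × 23.8) / (62.36 × 796.15) = 9.348 mol
n(O2) = 98.2 / 32.00 = 3.069 mol
For 9.348 mol CO, stoichiometry requires (1/2) × 9.348 = 4.674 mol O2; 3.069 mol is available, so O2 is limiting.
n(CO) consumed = (2/1) × 3.069 = 6.138 mol; remaining = 9.348 − 6.138 = 3.210 mol
V(CO) = nRT/P = 3.210 × 62.36 × 886.15 / 19200 = 9.239 L

9.24 L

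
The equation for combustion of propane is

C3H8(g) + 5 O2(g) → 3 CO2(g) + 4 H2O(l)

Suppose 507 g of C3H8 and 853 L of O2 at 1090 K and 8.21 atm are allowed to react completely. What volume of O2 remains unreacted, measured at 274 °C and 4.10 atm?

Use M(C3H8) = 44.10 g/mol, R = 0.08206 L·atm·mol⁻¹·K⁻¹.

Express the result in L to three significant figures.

228 L

n(C3H8) = 507 / 44.10 = 11.50 mol
n(O2) = PV/RT = (8.21 × 853) / (0.08206 × 1090) = 78.30 mol
For 11.50 mol C3H8, stoichiometry requires (5/1) × 11.50 = 57.50 mol O2; 78.30 mol is available, so C3H8 is limiting.
n(O2) consumed = (5/1) × 11.50 = 57.50 mol; remaining = 78.30 − 57.50 = 20.80 mol
V(O2) = nRT/P = 20.80 × 0.08206 × 547.15 / 4.10 = 227.8 L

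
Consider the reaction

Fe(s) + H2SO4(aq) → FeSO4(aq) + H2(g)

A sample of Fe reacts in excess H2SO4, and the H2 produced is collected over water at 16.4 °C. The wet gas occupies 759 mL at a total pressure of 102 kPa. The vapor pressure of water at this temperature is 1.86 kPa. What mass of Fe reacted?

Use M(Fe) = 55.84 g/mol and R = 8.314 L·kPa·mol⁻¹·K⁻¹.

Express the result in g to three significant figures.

P(H2) = 102 − 1.86 = 100.1 kPa
n(H2) = PV/RT = (100.1 × 0.7590) / (8.314 × 289.55) = 0.03156 mol
n(Fe) = (1/1) × 0.03156 = 0.03156 mol
m(Fe) = 0.03156 × 55.84 = 1.762 g

1.76 g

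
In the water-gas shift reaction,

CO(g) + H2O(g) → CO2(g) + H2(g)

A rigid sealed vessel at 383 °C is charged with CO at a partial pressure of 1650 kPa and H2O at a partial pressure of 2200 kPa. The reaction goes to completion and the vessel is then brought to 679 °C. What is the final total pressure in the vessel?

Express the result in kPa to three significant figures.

5590 kPa

Because the vessel is rigid and T is held at 383 °C, work the stoichiometry in partial pressures (P_i = n_iRT/V).
P(H2O) required for 1650 kPa of CO = (1/1) × 1650 = 1650 kPa; available 2200 kPa, so CO is limiting.
P(H2O) remaining = 2200 − (1/1) × 1650 = 550.0 kPa
P(gaseous products) = (1+1)/1 × 1650 = 3300 kPa
P_total at 383 °C = 550.0 + 3300 = 3850 kPa
Scaling to 679 °C: P = 3850 × 952.15/656.15 = 5587 kPa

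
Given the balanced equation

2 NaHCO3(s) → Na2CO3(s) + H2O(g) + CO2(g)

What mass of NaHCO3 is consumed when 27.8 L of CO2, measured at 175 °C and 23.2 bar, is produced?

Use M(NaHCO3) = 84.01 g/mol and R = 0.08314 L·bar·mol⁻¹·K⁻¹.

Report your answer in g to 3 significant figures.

2910 g

n(CO2) = PV/RT = (23.2 × 27.8) / (0.08314 × 448.15) = 17.31 mol
n(NaHCO3) = (2/1) × 17.31 = 34.62 mol
m(NaHCO3) = 34.62 × 84.01 = 2908 g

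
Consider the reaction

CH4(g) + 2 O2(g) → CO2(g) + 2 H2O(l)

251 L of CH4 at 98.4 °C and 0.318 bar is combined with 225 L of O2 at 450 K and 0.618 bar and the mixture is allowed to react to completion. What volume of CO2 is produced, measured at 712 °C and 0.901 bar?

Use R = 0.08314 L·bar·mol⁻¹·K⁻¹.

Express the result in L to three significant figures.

n(CH4) = PV/RT = (0.318 × 251) / (0.08314 × 371.55) = 2.584 mol
n(O2) = PV/RT = (0.618 × 225) / (0.08314 × 450) = 3.717 mol
For 2.584 mol CH4, stoichiometry requires (2/1) × 2.584 = 5.168 mol O2; 3.717 mol is available, so O2 is limiting.
n(CO2) = (1/2) × 3.717 = 1.859 mol
V(CO2) = nRT/P = 1.859 × 0.08314 × 985.15 / 0.901 = 169.0 L

169 L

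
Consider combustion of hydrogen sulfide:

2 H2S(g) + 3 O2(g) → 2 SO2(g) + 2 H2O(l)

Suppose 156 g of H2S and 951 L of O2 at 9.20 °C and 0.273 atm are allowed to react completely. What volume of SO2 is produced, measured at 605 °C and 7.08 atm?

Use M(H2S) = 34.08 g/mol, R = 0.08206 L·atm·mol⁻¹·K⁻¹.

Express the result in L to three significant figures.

n(H2S) = 156 / 34.08 = 4.577 mol
n(O2) = PV/RT = (0.273 × 951) / (0.08206 × 282.35) = 11.21 mol
For 4.577 mol H2S, stoichiometry requires (3/2) × 4.577 = 6.865 mol O2; 11.21 mol is available, so H2S is limiting.
n(SO2) = (2/2) × 4.577 = 4.577 mol
V(SO2) = nRT/P = 4.577 × 0.08206 × 878.15 / 7.08 = 46.59 L

46.6 L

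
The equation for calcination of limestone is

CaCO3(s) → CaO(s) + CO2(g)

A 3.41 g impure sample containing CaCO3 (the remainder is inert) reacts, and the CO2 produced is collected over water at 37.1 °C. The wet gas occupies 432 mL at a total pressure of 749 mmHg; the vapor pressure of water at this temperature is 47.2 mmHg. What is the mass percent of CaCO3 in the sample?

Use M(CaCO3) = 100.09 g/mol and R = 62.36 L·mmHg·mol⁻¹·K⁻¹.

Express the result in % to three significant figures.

P(CO2) = 749 − 47.2 = 701.8 mmHg
n(CO2) = PV/RT = (701.8 × 0.4320) / (62.36 × 310.25) = 0.01567 mol
n(CaCO3) = (1/1) × 0.01567 = 0.01567 mol
m(CaCO3) = 0.01567 × 100.09 = 1.568 g
%CaCO3 = 1.568 / 3.41 × 100 = 45.98%

46.0 %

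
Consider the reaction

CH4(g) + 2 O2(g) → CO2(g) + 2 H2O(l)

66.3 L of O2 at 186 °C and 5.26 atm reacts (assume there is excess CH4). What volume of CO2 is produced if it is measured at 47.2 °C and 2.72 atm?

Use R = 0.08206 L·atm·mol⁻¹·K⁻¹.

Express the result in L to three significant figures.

n(O2) = PV/RT = (5.26 × 66.3) / (0.08206 × 459.15) = 9.256 mol
n(CO2) = (1/2) × 9.256 = 4.628 mol
V = nRT/P = 4.628 × 0.08206 × 320.35 / 2.72 = 44.73 L

44.7 L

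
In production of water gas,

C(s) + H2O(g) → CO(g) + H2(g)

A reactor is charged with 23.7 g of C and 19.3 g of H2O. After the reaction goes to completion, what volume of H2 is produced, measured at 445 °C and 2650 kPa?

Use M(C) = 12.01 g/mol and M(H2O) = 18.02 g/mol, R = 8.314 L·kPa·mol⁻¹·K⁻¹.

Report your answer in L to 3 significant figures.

n(C) = 23.7 / 12.01 = 1.973 mol
n(H2O) = 19.3 / 18.02 = 1.071 mol
For 1.973 mol C, stoichiometry requires (1/1) × 1.973 = 1.973 mol H2O; 1.071 mol is available, so H2O is limiting.
n(H2) = (1/1) × 1.071 = 1.071 mol
V(H2) = nRT/P = 1.071 × 8.314 × 718.15 / 2650 = 2.413 L

2.41 L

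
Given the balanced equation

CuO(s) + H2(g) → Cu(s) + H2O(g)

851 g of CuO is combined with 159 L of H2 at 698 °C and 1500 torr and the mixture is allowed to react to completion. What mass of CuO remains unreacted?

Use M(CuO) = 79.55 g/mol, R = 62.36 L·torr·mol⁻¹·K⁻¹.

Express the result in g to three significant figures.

n(CuO) = 851 / 79.55 = 10.70 mol
n(H2) = PV/RT = (1500 × 159) / (62.36 × 971.15) = 3.938 mol
For 10.70 mol CuO, stoichiometry requires (1/1) × 10.70 = 10.70 mol H2; 3.938 mol is available, so H2 is limiting.
n(CuO) consumed = (1/1) × 3.938 = 3.938 mol; remaining = 10.70 − 3.938 = 6.762 mol
m(CuO) = 6.762 × 79.55 = 537.9 g

538 g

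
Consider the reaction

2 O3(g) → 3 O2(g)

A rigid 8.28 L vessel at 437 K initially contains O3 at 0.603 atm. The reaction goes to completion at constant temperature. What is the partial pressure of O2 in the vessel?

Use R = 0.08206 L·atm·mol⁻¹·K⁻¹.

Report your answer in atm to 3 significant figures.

0.904 atm

n(O3)₀ = PV/RT = (0.603 × 8.28) / (0.08206 × 437) = 0.1392 mol
n(O2) = (3/2) × 0.1392 = 0.2088 mol
P(O2) = nRT/V = 0.2088 × 0.08206 × 437 / 8.28 = 0.9043 atm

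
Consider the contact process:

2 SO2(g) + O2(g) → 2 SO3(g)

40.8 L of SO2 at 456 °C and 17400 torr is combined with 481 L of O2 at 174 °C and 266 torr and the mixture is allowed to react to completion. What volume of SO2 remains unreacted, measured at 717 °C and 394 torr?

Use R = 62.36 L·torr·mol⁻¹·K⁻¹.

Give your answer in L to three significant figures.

1010 L

n(SO2) = PV/RT = (17400 × 40.8) / (62.36 × 729.15) = 15.61 mol
n(O2) = PV/RT = (266 × 481) / (62.36 × 447.15) = 4.588 mol
For 15.61 mol SO2, stoichiometry requires (1/2) × 15.61 = 7.805 mol O2; 4.588 mol is available, so O2 is limiting.
n(SO2) consumed = (2/1) × 4.588 = 9.176 mol; remaining = 15.61 − 9.176 = 6.434 mol
V(SO2) = nRT/P = 6.434 × 62.36 × 990.15 / 394 = 1008 L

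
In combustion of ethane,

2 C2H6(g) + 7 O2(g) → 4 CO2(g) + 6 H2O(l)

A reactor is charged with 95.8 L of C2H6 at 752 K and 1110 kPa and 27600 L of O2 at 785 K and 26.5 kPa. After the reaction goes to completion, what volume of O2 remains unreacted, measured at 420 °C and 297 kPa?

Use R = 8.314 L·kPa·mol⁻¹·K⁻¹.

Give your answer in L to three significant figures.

n(C2H6) = PV/RT = (1110 × 95.8) / (8.314 × 752) = 17.01 mol
n(O2) = PV/RT = (26.5 × 27600) / (8.314 × 785) = 112.1 mol
For 17.01 mol C2H6, stoichiometry requires (7/2) × 17.01 = 59.54 mol O2; 112.1 mol is available, so C2H6 is limiting.
n(O2) consumed = (7/2) × 17.01 = 59.54 mol; remaining = 112.1 − 59.54 = 52.56 mol
V(O2) = nRT/P = 52.56 × 8.314 × 693.15 / 297 = 1020 L

1020 L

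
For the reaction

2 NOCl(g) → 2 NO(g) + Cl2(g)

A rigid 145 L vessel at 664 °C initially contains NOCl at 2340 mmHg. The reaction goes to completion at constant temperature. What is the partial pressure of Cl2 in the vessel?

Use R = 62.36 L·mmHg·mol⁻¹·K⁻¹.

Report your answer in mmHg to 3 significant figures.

1170 mmHg

n(NOCl)₀ = PV/RT = (2340 × 145) / (62.36 × 937.15) = 5.806 mol
n(Cl2) = (1/2) × 5.806 = 2.903 mol
P(Cl2) = nRT/V = 2.903 × 62.36 × 937.15 / 145 = 1170 mmHg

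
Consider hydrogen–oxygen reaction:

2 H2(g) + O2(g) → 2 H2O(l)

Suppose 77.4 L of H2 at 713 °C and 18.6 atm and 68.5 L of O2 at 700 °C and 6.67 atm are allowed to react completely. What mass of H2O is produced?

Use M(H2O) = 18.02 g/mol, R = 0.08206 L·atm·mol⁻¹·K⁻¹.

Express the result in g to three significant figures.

n(H2) = PV/RT = (18.6 × 77.4) / (0.08206 × 986.15) = 17.79 mol
n(O2) = PV/RT = (6.67 × 68.5) / (0.08206 × 973.15) = 5.721 mol
For 17.79 mol H2, stoichiometry requires (1/2) × 17.79 = 8.895 mol O2; 5.721 mol is available, so O2 is limiting.
n(H2O) = (2/1) × 5.721 = 11.44 mol
m(H2O) = 11.44 × 18.02 = 206.1 g

206 g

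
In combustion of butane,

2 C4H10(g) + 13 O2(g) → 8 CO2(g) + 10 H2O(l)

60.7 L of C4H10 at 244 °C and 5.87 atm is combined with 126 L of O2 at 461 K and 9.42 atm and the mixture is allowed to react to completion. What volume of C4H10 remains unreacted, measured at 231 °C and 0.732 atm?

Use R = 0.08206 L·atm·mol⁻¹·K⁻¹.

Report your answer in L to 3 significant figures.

202 L

n(C4H10) = PV/RT = (5.87 × 60.7) / (0.08206 × 517.15) = 8.396 mol
n(O2) = PV/RT = (9.42 × 126) / (0.08206 × 461) = 31.38 mol
For 8.396 mol C4H10, stoichiometry requires (13/2) × 8.396 = 54.57 mol O2; 31.38 mol is available, so O2 is limiting.
n(C4H10) consumed = (2/13) × 31.38 = 4.828 mol; remaining = 8.396 − 4.828 = 3.568 mol
V(C4H10) = nRT/P = 3.568 × 0.08206 × 504.15 / 0.732 = 201.7 L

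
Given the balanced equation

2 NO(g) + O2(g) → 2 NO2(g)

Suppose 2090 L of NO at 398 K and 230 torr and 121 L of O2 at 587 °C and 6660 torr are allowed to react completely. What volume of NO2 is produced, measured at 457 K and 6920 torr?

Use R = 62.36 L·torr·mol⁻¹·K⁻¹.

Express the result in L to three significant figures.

n(NO) = PV/RT = (230 × 2090) / (62.36 × 398) = 19.37 mol
n(O2) = PV/RT = (6660 × 121) / (62.36 × 860.15) = 15.02 mol
For 19.37 mol NO, stoichiometry requires (1/2) × 19.37 = 9.685 mol O2; 15.02 mol is available, so NO is limiting.
n(NO2) = (2/2) × 19.37 = 19.37 mol
V(NO2) = nRT/P = 19.37 × 62.36 × 457 / 6920 = 79.77 L

79.8 L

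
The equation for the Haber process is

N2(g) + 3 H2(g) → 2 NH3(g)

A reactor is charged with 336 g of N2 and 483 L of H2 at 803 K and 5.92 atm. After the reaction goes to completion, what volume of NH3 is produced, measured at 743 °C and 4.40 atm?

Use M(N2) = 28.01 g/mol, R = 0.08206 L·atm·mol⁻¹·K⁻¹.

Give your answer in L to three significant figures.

n(N2) = 336 / 28.01 = 12.00 mol
n(H2) = PV/RT = (5.92 × 483) / (0.08206 × 803) = 43.39 mol
For 12.00 mol N2, stoichiometry requires (3/1) × 12.00 = 36.00 mol H2; 43.39 mol is available, so N2 is limiting.
n(NH3) = (2/1) × 12.00 = 24.00 mol
V(NH3) = nRT/P = 24.00 × 0.08206 × 1016.15 / 4.40 = 454.8 L

455 L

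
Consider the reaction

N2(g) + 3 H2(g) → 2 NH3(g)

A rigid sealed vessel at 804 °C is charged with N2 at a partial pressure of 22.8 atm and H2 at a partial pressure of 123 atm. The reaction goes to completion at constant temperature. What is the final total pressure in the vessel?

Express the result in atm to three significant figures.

Because the vessel is rigid and T is held at 804 °C, work the stoichiometry in partial pressures (P_i = n_iRT/V).
P(H2) required for 22.8 atm of N2 = (3/1) × 22.8 = 68.40 atm; available 123 atm, so N2 is limiting.
P(H2) remaining = 123 − (3/1) × 22.8 = 54.60 atm
P(gaseous products) = (2)/1 × 22.8 = 45.60 atm
P_total at 804 °C = 54.60 + 45.60 = 100.2 atm

100 atm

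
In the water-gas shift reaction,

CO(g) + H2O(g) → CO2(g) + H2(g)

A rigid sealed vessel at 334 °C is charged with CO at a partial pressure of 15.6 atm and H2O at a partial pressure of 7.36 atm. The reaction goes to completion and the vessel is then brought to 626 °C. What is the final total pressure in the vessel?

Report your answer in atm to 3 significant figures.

Because the vessel is rigid and T is held at 334 °C, work the stoichiometry in partial pressures (P_i = n_iRT/V).
P(H2O) required for 15.6 atm of CO = (1/1) × 15.6 = 15.60 atm; available 7.36 atm, so H2O is limiting.
P(CO) remaining = 15.6 − (1/1) × 7.36 = 8.240 atm
P(gaseous products) = (1+1)/1 × 7.36 = 14.72 atm
P_total at 334 °C = 8.240 + 14.72 = 22.96 atm
Scaling to 626 °C: P = 22.96 × 899.15/607.15 = 34.00 atm

34.0 atm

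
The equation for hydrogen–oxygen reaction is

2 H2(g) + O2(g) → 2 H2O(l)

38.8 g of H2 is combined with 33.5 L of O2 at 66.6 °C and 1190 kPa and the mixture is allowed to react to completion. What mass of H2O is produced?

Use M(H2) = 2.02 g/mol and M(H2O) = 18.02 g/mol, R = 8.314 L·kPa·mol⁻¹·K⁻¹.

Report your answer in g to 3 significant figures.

n(H2) = 38.8 / 2.02 = 19.21 mol
n(O2) = PV/RT = (1190 × 33.5) / (8.314 × 339.75) = 14.11 mol
For 19.21 mol H2, stoichiometry requires (1/2) × 19.21 = 9.605 mol O2; 14.11 mol is available, so H2 is limiting.
n(H2O) = (2/2) × 19.21 = 19.21 mol
m(H2O) = 19.21 × 18.02 = 346.2 g

346 g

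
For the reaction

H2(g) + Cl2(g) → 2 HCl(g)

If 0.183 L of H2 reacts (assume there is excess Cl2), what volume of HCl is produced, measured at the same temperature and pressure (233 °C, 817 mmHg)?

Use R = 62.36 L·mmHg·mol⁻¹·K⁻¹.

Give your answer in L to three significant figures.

0.366 L

At constant T and P, gas volumes are in the mole ratio: V(HCl) = (2/1) × 0.183 = 0.3660 L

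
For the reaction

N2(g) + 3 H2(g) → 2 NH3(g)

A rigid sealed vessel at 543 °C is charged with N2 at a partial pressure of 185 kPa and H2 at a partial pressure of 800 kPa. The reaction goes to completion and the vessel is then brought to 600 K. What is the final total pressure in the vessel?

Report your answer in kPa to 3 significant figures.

452 kPa

With V and T fixed, P_i ∝ n_i, so the mole ratios apply directly to partial pressures at 543 °C.
P(H2) required for 185 kPa of N2 = (3/1) × 185 = 555.0 kPa; available 800 kPa, so N2 is limiting.
P(H2) remaining = 800 − (3/1) × 185 = 245.0 kPa
P(gaseous products) = (2)/1 × 185 = 370.0 kPa
P_total at 543 °C = 245.0 + 370.0 = 615.0 kPa
Scaling to 600 K: P = 615.0 × 600/816.15 = 452.1 kPa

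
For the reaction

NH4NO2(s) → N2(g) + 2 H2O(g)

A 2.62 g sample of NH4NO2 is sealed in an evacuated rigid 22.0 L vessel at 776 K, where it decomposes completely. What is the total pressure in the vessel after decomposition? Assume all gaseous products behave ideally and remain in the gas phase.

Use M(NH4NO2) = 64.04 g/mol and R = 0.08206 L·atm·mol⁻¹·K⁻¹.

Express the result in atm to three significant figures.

0.355 atm

n(NH4NO2) = 2.62 / 64.04 = 0.04091 mol
n(gas produced) = (3/1) × 0.04091 = 0.1227 mol
P = nRT/V = 0.1227 × 0.08206 × 776 / 22.0 = 0.3552 atm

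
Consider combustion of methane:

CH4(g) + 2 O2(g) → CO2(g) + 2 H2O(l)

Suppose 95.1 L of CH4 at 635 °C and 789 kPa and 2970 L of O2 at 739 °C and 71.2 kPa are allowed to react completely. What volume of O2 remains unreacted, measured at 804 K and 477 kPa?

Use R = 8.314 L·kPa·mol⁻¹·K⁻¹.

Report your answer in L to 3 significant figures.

n(CH4) = PV/RT = (789 × 95.1) / (8.314 × 908.15) = 9.938 mol
n(O2) = PV/RT = (71.2 × 2970) / (8.314 × 1012.15) = 25.13 mol
For 9.938 mol CH4, stoichiometry requires (2/1) × 9.938 = 19.88 mol O2; 25.13 mol is available, so CH4 is limiting.
n(O2) consumed = (2/1) × 9.938 = 19.88 mol; remaining = 25.13 − 19.88 = 5.250 mol
V(O2) = nRT/P = 5.250 × 8.314 × 804 / 477 = 73.57 L

73.6 L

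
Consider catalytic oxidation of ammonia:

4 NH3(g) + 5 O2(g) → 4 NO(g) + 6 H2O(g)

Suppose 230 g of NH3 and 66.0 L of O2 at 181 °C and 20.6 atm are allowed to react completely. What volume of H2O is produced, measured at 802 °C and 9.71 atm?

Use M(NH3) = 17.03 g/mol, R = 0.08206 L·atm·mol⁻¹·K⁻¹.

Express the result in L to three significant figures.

184 L

n(NH3) = 230 / 17.03 = 13.51 mol
n(O2) = PV/RT = (20.6 × 66.0) / (0.08206 × 454.15) = 36.48 mol
For 13.51 mol NH3, stoichiometry requires (5/4) × 13.51 = 16.89 mol O2; 36.48 mol is available, so NH3 is limiting.
n(H2O) = (6/4) × 13.51 = 20.27 mol
V(H2O) = nRT/P = 20.27 × 0.08206 × 1075.15 / 9.71 = 184.2 L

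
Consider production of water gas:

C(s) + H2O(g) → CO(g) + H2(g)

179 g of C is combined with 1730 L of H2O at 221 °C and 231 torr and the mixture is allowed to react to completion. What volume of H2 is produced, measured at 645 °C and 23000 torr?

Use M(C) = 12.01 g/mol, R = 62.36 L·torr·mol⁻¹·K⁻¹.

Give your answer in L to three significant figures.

32.3 L

n(C) = 179 / 12.01 = 14.90 mol
n(H2O) = PV/RT = (231 × 1730) / (62.36 × 494.15) = 12.97 mol
For 14.90 mol C, stoichiometry requires (1/1) × 14.90 = 14.90 mol H2O; 12.97 mol is available, so H2O is limiting.
n(H2) = (1/1) × 12.97 = 12.97 mol
V(H2) = nRT/P = 12.97 × 62.36 × 918.15 / 23000 = 32.29 L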